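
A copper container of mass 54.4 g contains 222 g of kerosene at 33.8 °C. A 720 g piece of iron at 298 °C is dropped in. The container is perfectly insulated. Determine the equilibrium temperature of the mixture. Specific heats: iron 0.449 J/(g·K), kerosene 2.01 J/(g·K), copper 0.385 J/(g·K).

T_f ≈ 141.9 °C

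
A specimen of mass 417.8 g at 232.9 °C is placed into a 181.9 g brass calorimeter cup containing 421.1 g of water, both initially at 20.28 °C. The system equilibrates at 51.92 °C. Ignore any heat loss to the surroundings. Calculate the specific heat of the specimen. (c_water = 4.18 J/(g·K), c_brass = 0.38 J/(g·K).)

Setting the total heat transfer to zero:
417.8·c·(51.92 − 232.9) + 421.1·4.18·(51.92 − 20.28) + 181.9·0.38·(51.92 − 20.28) = 0
-75613 c = -57880
c = -57880/-75613 ≈ 0.7655 J/(g·K)

c ≈ 0.765 J/(g·K)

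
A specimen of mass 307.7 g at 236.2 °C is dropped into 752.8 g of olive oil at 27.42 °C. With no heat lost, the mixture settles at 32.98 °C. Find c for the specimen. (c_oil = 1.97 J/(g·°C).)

c ≈ 0.132 J/(g·°C)

Conservation of energy gives ΣQ = 0:
307.7·c·(32.98 − 236.2) + 752.8·1.97·(32.98 − 27.42) = 0
-62531 c = -8245.6
c = -8245.6/-62531 ≈ 0.1319 J/(g·°C)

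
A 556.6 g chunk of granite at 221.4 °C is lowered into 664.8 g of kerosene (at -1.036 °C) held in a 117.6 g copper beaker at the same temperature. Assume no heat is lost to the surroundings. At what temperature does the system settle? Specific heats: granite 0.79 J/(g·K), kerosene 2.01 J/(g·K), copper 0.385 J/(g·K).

T_f ≈ 52.7 °C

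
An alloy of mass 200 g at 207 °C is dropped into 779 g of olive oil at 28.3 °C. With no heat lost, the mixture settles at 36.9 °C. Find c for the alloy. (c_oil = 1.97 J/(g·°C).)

c ≈ 0.388 J/(g·°C)

Taking heat into each body as positive, Σ m c ΔT = 0:
200×c×(36.9 − 207) + 779×1.97×(36.9 − 28.3) = 0
-34020 c = -13198
c = -13198/-34020 ≈ 0.3879 J/(g·°C)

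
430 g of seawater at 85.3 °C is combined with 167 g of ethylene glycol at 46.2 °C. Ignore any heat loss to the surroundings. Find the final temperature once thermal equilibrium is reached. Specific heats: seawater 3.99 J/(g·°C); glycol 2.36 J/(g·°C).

Net heat exchanged in the isolated system is zero:
430·3.99·(T − 85.3) + 167·2.36·(T − 46.2) = 0
1715.7(T − 85.3) + 394.12(T − 46.2) = 0
(1715.7 + 394.12) T = 1715.7·85.3 + 394.12·46.2
T ≈ 78.00 °C

T_f ≈ 78.0 °C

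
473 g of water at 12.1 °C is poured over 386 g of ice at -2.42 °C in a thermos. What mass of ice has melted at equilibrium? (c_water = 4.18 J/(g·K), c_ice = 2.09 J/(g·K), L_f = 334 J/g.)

m_melted ≈ 65.8 g

Heat available from the water dropping to 0 °C: 473×4.18×12.1 = 23923 J.
Of that, 386×2.09×2.42 = 1952.3 J goes to bring the ice to 0 °C, leaving 21971 J.
Melting all 386 g of ice would need 386×334 = 128924 J.
That's not enough to melt it all — equilibrium is at 0 °C with ice remaining.
m_melt = 21971 / L_f = 65.78 g.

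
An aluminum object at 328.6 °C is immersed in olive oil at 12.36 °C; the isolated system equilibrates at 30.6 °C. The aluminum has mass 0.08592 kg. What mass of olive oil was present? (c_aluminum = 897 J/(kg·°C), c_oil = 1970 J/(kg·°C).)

m ≈ 0.639 kg

|Q_aluminum| = |Q_oil|:
0.08592×897×(328.6 − 30.6) = m×1970×(30.6 − 12.36)
35933 m = 22967  ⇒  m ≈ 0.6392 kg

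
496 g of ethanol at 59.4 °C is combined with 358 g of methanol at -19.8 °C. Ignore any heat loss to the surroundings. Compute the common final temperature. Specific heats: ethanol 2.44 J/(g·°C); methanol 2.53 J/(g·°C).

T_f ≈ 25.5 °C

Setting the total heat transfer to zero:
496×2.44×(T − 59.4) + 358×2.53×(T − (-19.8)) = 0
2116 T = 53955
T ≈ 25.50 °C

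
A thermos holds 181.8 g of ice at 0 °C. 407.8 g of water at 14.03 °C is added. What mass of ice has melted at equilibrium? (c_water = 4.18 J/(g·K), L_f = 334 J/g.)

Cooling the water to 0 °C releases 407.8·4.18·14.03 = 23916 J.
To melt every bit of ice: 181.8·334 = 60721 J.
That's not enough to melt it all — equilibrium is at 0 °C with ice remaining.
Mass melted = 23916/334 ≈ 71.6 g.

m_melted ≈ 71.6 g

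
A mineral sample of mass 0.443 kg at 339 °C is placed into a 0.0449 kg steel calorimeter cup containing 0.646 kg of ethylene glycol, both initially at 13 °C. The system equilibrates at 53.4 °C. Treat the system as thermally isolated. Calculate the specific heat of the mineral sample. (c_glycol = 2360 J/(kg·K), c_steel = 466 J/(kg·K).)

Energy conservation, ΣQ = 0:
0.443·c·(53.4 − 339) + 0.646·2360·(53.4 − 13) + 0.0449·466·(53.4 − 13) = 0
-126.52 c = -62438
c = -62438/-126.52 ≈ 493.5 J/(kg·K)

c ≈ 493 J/(kg·K)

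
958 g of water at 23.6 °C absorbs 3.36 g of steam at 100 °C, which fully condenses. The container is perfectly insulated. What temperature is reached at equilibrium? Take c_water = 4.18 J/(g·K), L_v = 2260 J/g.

Heat gained plus heat lost sum to zero:
steam→water at 100 °C releases m L_v = 3.36×2260 = 7593.6; condensed water 100 °C→T: 14.04(T − 100); original water: 4004.4(T − 23.6)
4018.5 T = 7593.6 + 1404.5 + 94505 = 103503
T ≈ 25.76 °C — below 100 °C, confirming all the steam condensed.

T_f ≈ 25.8 °C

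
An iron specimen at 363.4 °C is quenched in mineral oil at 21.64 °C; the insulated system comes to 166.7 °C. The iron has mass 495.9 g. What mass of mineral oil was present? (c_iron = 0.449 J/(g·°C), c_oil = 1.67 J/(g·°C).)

Energy conservation, ΣQ = 0:
495.9·0.449·(166.7 − 363.4) + m·1.67·(166.7 − 21.64) = 0
242.25 m = 43797
m = 43797/242.25 ≈ 180.8 g

m ≈ 181 g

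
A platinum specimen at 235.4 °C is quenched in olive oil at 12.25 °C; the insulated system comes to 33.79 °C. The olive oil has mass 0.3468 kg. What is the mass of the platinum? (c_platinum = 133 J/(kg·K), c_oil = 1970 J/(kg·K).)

m ≈ 0.549 kg

|Q_platinum| = |Q_oil|:
m·133·(235.4 − 33.79) = 0.3468·1970·(33.79 − 12.25)
26814 m = 14716  ⇒  m ≈ 0.5488 kg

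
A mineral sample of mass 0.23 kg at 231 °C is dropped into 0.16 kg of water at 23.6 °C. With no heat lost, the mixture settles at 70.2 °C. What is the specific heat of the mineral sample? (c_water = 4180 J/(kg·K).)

Setting the total heat transfer to zero:
0.23·c·(70.2 − 231) + 0.16·4180·(70.2 − 23.6) = 0
-36.98 c = -31166
c = -31166/-36.98 ≈ 842.7 J/(kg·K)

c ≈ 843 J/(kg·K)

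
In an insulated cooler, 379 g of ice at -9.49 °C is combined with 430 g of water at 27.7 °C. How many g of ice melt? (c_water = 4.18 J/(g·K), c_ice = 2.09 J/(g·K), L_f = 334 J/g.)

Cooling the water to 0 °C releases 430·4.18·27.7 = 49788 J.
Warming the ice to 0 °C takes 379·2.09·9.49 = 7517.1 J, leaving 42271 J for melting.
Fully melting the ice requires m_ice L_f = 379·334 = 126586 J.
42271 J < 126586 J, so only part of the ice melts and the system sits at 0 °C.
m_melt = 42271 / L_f = 126.6 g.

m_melted ≈ 127 g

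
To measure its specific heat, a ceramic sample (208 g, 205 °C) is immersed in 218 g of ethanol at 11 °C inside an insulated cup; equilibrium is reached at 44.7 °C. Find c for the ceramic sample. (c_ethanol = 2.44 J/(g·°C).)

Heat lost by the ceramic sample = heat gained by the ethanol:
208·c·(205 − 44.7) = 218·2.44·(44.7 − 11)
33342 c = 17926  ⇒  c ≈ 0.5376 J/(g·°C)

c ≈ 0.538 J/(g·°C)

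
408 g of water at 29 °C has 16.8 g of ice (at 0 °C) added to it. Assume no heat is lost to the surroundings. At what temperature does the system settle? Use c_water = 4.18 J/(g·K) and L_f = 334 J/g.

T_f ≈ 24.7 °C

Setting the total heat transfer to zero:
melt ice: 16.8×334 = 5611.2; meltwater 0→T: 16.8×4.18×T = 70.22 T; water cools: 408×4.18×(T − 29) = 1705.4(T − 29)
1775.7 T = 49458 − 5611.2 = 43847
T ≈ 24.69 °C — above 0 °C, consistent with complete melting.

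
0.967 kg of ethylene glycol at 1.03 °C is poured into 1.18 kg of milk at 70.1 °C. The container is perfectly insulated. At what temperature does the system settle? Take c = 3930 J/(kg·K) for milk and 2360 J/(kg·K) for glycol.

T_f ≈ 47.3 °C

Let T be the final temperature. ΣQ_i = 0:
1.18·3930·(T − 70.1) + 0.967·2360·(T − 1.03) = 0
4637.4(T − 70.1) + 2282.1(T − 1.03) = 0
6919.5 T = 327432
T ≈ 47.32 °C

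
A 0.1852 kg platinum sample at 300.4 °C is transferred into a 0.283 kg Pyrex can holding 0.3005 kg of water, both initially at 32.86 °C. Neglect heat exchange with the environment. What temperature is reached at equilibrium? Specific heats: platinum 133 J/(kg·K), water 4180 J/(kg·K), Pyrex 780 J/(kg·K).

Let T be the final temperature. ΣQ_i = 0:
0.1852·133·(T − 300.4) + 0.3005·4180·(T − 32.86) + 0.283·780·(T − 32.86) = 0
24.63(T − 300.4) + 1256.1(T − 32.86) + 220.74(T − 32.86) = 0
1501.5 T = 55928
T = 55928 / 1501.5 = 37.2 °C

T_f ≈ 37.2 °C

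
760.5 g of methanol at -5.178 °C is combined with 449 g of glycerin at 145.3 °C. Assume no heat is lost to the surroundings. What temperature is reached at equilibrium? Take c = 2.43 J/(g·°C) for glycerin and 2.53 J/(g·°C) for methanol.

T_f ≈ 49.3 °C

With ΣQ=0 the equilibrium temperature is the m·c-weighted mean:
T_f = (1091.1*145.3 + 1924.1*(-5.178)) / (1091.1 + 1924.1)
    = 148570 / 3015.1 ≈ 49.27 °C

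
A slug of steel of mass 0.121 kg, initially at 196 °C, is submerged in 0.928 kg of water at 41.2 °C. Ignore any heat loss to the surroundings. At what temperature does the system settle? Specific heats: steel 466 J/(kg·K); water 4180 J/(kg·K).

T_f ≈ 43.4 °C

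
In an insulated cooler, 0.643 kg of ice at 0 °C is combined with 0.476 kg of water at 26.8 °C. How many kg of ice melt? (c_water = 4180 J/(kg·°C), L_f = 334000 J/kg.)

m_melted ≈ 0.16 kg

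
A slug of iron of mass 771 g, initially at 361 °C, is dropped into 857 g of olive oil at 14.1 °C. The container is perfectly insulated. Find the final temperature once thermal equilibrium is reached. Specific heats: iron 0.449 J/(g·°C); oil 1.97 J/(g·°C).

T_f ≈ 73.1 °C

Net heat exchanged in the isolated system is zero:
771·0.449·(T − 361) + 857·1.97·(T − 14.1) = 0
346.18(T − 361) + 1688.3(T − 14.1) = 0
(346.18 + 1688.3) T = 346.18·361 + 1688.3·14.1
T = 148776 / 2034.5 = 73.1 °C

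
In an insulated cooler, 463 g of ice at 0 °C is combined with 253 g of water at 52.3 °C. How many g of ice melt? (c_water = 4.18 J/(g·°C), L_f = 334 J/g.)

Heat available from the water dropping to 0 °C: 253·4.18·52.3 = 55309 J.
Fully melting the ice requires m_ice L_f = 463·334 = 154642 J.
55309 J < 154642 J, so only part of the ice melts and the system sits at 0 °C.
m_melt = 55309 / L_f = 165.6 g.

m_melted ≈ 166 g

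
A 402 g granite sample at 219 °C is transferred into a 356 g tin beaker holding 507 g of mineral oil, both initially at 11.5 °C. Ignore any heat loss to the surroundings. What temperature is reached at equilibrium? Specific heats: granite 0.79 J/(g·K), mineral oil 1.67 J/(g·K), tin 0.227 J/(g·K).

T_f ≈ 64.4 °C

Energy conservation, ΣQ = 0:
402*0.79*(T − 219) + 507*1.67*(T − 11.5) + 356*0.227*(T − 11.5) = 0
317.58(T − 219) + 846.69(T − 11.5) + 80.81(T − 11.5) = 0
1245.1 T = 80216
T = 80216 / 1245.1 = 64.4 °C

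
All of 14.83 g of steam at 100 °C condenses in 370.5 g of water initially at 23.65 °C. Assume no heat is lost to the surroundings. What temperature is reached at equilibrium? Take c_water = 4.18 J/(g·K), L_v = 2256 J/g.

Energy conservation, ΣQ = 0:
latent heat released on condensation: 14.83·2256 = 33456
  condensed water 100 °C→T: 61.99(T − 100)
  water warms: 370.5·4.18·(T − 23.65) = 1548.7(T − 23.65)
1610.7 T = 33456 + 6198.9 + 36627 = 76282
T ≈ 47.36 °C — below 100 °C, confirming all the steam condensed.

T_f ≈ 47.4 °C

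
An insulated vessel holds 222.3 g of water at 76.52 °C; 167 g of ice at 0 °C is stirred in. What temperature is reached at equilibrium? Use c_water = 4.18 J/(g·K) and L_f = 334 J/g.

T_f ≈ 9.4 °C

Energy conservation, ΣQ = 0:
fusion: m_ice L_f = 167·334 = 55778
  meltwater 0→T: 167·4.18·T = 698.06 T
  water: 929.21(T − 76.52)
1627.3 T = 71103 − 55778 = 15325
T ≈ 9.42 °C (positive, so assuming full melt was valid).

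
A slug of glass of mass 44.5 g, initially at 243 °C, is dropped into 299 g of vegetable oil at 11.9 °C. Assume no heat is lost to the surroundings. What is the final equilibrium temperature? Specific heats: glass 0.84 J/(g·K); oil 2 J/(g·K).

T_f ≈ 25.5 °C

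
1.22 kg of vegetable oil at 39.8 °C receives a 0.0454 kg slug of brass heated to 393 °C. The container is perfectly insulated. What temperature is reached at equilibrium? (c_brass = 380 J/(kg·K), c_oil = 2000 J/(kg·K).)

Heat lost by the brass equals heat gained by the oil:
0.0454×380×(393 − T) = 1.22×2000×(T − 39.8)
17.25(393 − T) = 2440(T − 39.8)
2457.3 T = 103892  ⇒  T ≈ 42.28 °C

T_f ≈ 42.3 °C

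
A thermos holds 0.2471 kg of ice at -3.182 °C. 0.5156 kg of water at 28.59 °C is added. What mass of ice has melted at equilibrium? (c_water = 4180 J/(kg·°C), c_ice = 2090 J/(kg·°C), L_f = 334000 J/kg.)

Heat available from the water dropping to 0 °C: 0.5156×4180×28.59 = 61617 J.
Of that, 0.2471×2090×3.182 = 1643.3 J goes to bring the ice to 0 °C, leaving 59974 J.
To melt every bit of ice: 0.2471×334000 = 82531 J.
Since 59974 < 82531 J, not all the ice melts; equilibrium is at 0 °C.
m_melt = 59974 / L_f = 0.1796 kg.

m_melted ≈ 0.18 kg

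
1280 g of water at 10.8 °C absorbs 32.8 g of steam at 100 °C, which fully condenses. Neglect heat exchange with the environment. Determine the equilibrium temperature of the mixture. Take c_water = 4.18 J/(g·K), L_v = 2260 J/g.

T_f ≈ 26.5 °C

Setting the total heat transfer to zero:
steam→water at 100 °C releases m L_v = 32.8·2260 = 74128
  condensed water 100 °C→T: 137.1(T − 100)
  water warms: 1280·4.18·(T − 10.8) = 5350.4(T − 10.8)
5487.5 T = 74128 + 13710 + 57784 = 145623
T ≈ 26.54 °C (< 100 °C, so full condensation is consistent).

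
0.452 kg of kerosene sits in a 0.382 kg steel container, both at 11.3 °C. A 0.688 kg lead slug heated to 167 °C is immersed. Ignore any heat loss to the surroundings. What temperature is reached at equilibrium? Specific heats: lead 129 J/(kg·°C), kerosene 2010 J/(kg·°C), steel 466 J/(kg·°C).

Taking heat into each body as positive, Σ m c ΔT = 0:
0.688×129×(T − 167) + 0.452×2010×(T − 11.3) + 0.382×466×(T − 11.3) = 0
88.75(T − 167) + 908.52(T − 11.3) + 178.01(T − 11.3) = 0
(88.75 + 908.52 + 178.01) T = 88.75×167 + 908.52×11.3 + 178.01×11.3
T = 27099 / 1175.3 = 23.1 °C

T_f ≈ 23.1 °C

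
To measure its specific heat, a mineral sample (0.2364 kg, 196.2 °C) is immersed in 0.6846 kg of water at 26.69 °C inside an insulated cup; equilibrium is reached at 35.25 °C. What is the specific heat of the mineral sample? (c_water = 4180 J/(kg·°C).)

c ≈ 644 J/(kg·°C)

Taking heat into each body as positive, Σ m c ΔT = 0:
0.2364×c×(35.25 − 196.2) + 0.6846×4180×(35.25 − 26.69) = 0
-38.05 c = -24496
c = -24496/-38.05 ≈ 643.8 J/(kg·°C)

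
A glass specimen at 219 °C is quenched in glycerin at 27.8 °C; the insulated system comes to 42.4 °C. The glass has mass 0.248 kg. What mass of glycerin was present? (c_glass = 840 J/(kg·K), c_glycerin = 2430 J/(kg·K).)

Taking heat into each body as positive, Σ m c ΔT = 0:
0.248·840·(42.4 − 219) + m·2430·(42.4 − 27.8) = 0
35478 m = 36789
m = 36789/35478 ≈ 1.037 kg

m ≈ 1.04 kg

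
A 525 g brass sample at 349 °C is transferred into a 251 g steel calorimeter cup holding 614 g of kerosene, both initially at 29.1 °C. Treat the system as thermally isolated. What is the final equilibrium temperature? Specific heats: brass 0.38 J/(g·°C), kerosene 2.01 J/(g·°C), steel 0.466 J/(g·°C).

T_f ≈ 70.3 °C

Setting the total heat transfer to zero:
525*0.38*(T − 349) + 614*2.01*(T − 29.1) + 251*0.466*(T − 29.1) = 0
(199.5 + 1234.1 + 116.97) T = 199.5*349 + 1234.1*29.1 + 116.97*29.1
T = 108943 / 1550.6 = 70.3 °C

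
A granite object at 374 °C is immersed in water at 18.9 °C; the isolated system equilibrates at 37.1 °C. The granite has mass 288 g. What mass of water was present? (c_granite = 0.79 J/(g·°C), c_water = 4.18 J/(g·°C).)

m ≈ 1010 g

Heat lost by the granite = heat gained by the water:
288×0.79×(374 − 37.1) = m×4.18×(37.1 − 18.9)
76.08 m = 76651  ⇒  m ≈ 1008 g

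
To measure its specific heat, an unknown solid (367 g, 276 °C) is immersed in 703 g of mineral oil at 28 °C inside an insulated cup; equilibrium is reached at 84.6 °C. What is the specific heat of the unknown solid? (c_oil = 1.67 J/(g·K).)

Setting the total heat transfer to zero:
367·c·(84.6 − 276) + 703·1.67·(84.6 − 28) = 0
-70244 c = -66449
c = -66449/-70244 ≈ 0.946 J/(g·K)

c ≈ 0.946 J/(g·K)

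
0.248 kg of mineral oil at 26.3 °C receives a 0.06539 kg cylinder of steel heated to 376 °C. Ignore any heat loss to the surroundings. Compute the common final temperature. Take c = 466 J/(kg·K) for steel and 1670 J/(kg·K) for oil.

T_f ≈ 50.3 °C

Let T be the final temperature. ΣQ_i = 0:
0.06539×466×(T − 376) + 0.248×1670×(T − 26.3) = 0
444.63 T = 22350
T ≈ 50.27 °C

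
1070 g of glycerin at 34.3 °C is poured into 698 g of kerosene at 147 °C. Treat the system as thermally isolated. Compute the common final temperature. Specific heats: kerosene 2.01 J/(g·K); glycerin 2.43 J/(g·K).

T_f ≈ 73.8 °C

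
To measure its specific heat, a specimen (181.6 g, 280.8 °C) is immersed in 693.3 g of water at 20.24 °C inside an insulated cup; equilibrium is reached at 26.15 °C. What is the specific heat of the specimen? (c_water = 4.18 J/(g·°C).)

Conservation of energy gives ΣQ = 0:
181.6×c×(26.15 − 280.8) + 693.3×4.18×(26.15 − 20.24) = 0
-46244 c = -17127
c = -17127/-46244 ≈ 0.3704 J/(g·°C)

c ≈ 0.37 J/(g·°C)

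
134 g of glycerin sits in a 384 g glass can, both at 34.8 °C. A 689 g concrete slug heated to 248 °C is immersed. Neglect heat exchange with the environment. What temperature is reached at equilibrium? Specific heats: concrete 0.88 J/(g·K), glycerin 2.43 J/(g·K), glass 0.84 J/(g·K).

T_f ≈ 137.8 °C

T_f is the heat-capacity-weighted average of the initial temperatures:
T_f = (606.32·248 + 325.62·34.8 + 322.56·34.8) / (606.32 + 325.62 + 322.56)
    = 172924 / 1254.5 ≈ 137.84 °C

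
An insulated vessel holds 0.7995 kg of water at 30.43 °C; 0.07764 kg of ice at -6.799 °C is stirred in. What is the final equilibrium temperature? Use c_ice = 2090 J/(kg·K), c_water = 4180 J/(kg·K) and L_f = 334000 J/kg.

T_f ≈ 20.4 °C

Setting the total heat transfer to zero:
ice -6.799→0 °C: 0.07764·2090·6.799 = 1103.3
  melt ice: 0.07764·334000 = 25932
  warm the meltwater: 324.54 T
  water cools: 0.7995·4180·(T − 30.43) = 3341.9(T − 30.43)
3666.4 T = 101694 − 27035 = 74659
T ≈ 20.36 °C — above 0 °C, consistent with complete melting.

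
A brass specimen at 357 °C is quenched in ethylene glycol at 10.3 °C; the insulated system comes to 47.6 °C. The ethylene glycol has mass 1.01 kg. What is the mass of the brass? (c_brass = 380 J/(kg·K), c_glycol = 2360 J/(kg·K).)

m ≈ 0.756 kg

|Q_brass| = |Q_glycol|:
m·380·(357 − 47.6) = 1.01·2360·(47.6 − 10.3)
117572 m = 88908  ⇒  m ≈ 0.7562 kg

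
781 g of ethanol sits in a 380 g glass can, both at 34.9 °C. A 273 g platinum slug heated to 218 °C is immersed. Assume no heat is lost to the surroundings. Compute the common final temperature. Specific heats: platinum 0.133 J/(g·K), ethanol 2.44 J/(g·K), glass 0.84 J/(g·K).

Setting the total heat transfer to zero:
273*0.133*(T − 218) + 781*2.44*(T − 34.9) + 380*0.84*(T − 34.9) = 0
36.31(T − 218) + 1905.6(T − 34.9) + 319.2(T − 34.9) = 0
2261.1 T = 85562
T ≈ 37.84 °C

T_f ≈ 37.8 °C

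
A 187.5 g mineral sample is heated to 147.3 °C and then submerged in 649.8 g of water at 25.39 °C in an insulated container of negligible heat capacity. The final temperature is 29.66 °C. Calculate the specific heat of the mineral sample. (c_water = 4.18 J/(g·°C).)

Heat gained plus heat lost sum to zero:
187.5·c·(29.66 − 147.3) + 649.8·4.18·(29.66 − 25.39) = 0
-22058 c = -11598
c = -11598/-22058 ≈ 0.5258 J/(g·°C)

c ≈ 0.526 J/(g·°C)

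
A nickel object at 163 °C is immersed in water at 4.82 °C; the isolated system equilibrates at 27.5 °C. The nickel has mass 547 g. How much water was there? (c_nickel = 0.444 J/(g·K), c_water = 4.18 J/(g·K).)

Taking heat into each body as positive, Σ m c ΔT = 0:
547×0.444×(27.5 − 163) + m×4.18×(27.5 − 4.82) = 0
94.8 m = 32909
m = 32909/94.8 ≈ 347.1 g

m ≈ 347 g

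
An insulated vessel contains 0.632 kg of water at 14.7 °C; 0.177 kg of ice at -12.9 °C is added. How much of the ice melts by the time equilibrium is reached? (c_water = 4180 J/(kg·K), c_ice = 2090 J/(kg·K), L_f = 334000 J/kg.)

m_melted ≈ 0.102 kg

Heat available from the water dropping to 0 °C: 0.632·4180·14.7 = 38834 J.
Warming the ice to 0 °C takes 0.177·2090·12.9 = 4772.1 J, leaving 34062 J for melting.
To melt every bit of ice: 0.177·334000 = 59118 J.
That's not enough to melt it all — equilibrium is at 0 °C with ice remaining.
m_melt = 34062 / L_f = 0.102 kg.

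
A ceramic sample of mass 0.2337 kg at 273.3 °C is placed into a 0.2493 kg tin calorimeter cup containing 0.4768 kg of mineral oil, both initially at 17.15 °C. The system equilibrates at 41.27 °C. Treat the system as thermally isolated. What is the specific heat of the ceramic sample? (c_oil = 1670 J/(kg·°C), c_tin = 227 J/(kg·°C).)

Setting the total heat transfer to zero:
0.2337·c·(41.27 − 273.3) + 0.4768·1670·(41.27 − 17.15) + 0.2493·227·(41.27 − 17.15) = 0
-54.23 c = -20571
c = -20571/-54.23 ≈ 379.4 J/(kg·°C)

c ≈ 379 J/(kg·°C)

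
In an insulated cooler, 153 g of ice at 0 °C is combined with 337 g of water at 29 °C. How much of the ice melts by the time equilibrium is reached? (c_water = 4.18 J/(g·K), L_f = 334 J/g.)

m_melted ≈ 122 g

Heat available from the water dropping to 0 °C: 337·4.18·29 = 40851 J.
Fully melting the ice requires m_ice L_f = 153·334 = 51102 J.
That's not enough to melt it all — equilibrium is at 0 °C with ice remaining.
m_melt = 40851 / L_f = 122.3 g.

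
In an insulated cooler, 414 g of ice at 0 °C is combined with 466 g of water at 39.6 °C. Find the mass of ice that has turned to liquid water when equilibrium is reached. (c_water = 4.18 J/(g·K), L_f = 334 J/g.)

m_melted ≈ 231 g

Cooling the water to 0 °C releases 466·4.18·39.6 = 77136 J.
Fully melting the ice requires m_ice L_f = 414·334 = 138276 J.
That's not enough to melt it all — equilibrium is at 0 °C with ice remaining.
Mass melted = 77136/334 ≈ 230.9 g.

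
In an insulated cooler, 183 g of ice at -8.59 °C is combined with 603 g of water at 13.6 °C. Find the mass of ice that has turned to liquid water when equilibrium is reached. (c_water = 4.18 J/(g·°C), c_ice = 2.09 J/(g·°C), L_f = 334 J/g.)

m_melted ≈ 92.8 g

Cooling the water to 0 °C releases 603×4.18×13.6 = 34279 J.
Warming the ice to 0 °C takes 183×2.09×8.59 = 3285.4 J, leaving 30994 J for melting.
Fully melting the ice requires m_ice L_f = 183×334 = 61122 J.
Since 30994 < 61122 J, not all the ice melts; equilibrium is at 0 °C.
m_melt = 30994 / L_f = 92.8 g.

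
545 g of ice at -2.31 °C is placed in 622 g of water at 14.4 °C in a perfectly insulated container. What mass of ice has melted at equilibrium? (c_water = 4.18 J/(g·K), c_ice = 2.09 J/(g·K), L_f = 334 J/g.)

Heat available from the water dropping to 0 °C: 622·4.18·14.4 = 37439 J.
Warming the ice to 0 °C takes 545·2.09·2.31 = 2631.2 J, leaving 34808 J for melting.
To melt every bit of ice: 545·334 = 182030 J.
34808 J < 182030 J, so only part of the ice melts and the system sits at 0 °C.
m_melt = 34808 / L_f = 104.2 g.

m_melted ≈ 104 g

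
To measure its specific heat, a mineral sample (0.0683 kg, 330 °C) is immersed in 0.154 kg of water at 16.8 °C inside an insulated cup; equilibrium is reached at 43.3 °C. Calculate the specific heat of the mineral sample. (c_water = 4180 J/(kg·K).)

Setting the total heat transfer to zero:
0.0683·c·(43.3 − 330) + 0.154·4180·(43.3 − 16.8) = 0
-19.58 c = -17059
c = -17059/-19.58 ≈ 871.2 J/(kg·K)

c ≈ 871 J/(kg·K)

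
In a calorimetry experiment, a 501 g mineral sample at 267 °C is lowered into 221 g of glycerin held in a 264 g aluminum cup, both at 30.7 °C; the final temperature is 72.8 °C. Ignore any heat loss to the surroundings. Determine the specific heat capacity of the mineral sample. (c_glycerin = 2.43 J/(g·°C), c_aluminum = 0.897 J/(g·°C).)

c ≈ 0.335 J/(g·°C)

Taking heat into each body as positive, Σ m c ΔT = 0:
501×c×(72.8 − 267) + 221×2.43×(72.8 − 30.7) + 264×0.897×(72.8 − 30.7) = 0
-97294 c = -32579
c = -32579/-97294 ≈ 0.3348 J/(g·°C)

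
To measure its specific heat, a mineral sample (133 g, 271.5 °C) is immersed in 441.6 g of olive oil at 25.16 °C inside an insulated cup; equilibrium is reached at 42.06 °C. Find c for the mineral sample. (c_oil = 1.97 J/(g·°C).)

c ≈ 0.482 J/(g·°C)

m_s c (T_s − T_f) = m_oil c_oil (T_f − T_0):
133×c×(271.5 − 42.06) = 441.6×1.97×(42.06 − 25.16)
30516 c = 14702  ⇒  c ≈ 0.4818 J/(g·°C)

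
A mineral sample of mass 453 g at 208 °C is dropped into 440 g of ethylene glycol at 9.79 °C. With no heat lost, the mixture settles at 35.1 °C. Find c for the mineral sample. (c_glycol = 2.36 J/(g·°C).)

c ≈ 0.336 J/(g·°C)

Heat lost by the mineral sample = heat gained by the glycol:
453·c·(208 − 35.1) = 440·2.36·(35.1 − 9.79)
78324 c = 26282  ⇒  c ≈ 0.3356 J/(g·°C)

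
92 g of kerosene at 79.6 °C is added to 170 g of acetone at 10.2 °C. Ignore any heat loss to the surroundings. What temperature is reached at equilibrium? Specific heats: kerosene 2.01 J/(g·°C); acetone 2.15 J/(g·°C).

T_f ≈ 33.5 °C

|Q_kerosene| = |Q_acetone|:
92*2.01*(79.6 − T) = 170*2.15*(T − 10.2)
184.92(79.6 − T) = 365.5(T − 10.2)
550.42 T = 18448  ⇒  T ≈ 33.52 °C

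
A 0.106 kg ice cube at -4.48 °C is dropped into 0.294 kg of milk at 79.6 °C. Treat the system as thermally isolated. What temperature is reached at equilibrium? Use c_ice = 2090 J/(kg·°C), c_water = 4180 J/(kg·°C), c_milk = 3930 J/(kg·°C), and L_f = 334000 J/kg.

T_f ≈ 34.8 °C

Setting the total heat transfer to zero:
warm ice to 0 °C: 0.106×2090×(0 − (-4.48)) = 992.5; fusion: m_ice L_f = 0.106×334000 = 35404; warm the meltwater: 443.08 T; milk cools: 0.294×3930×(T − 79.6) = 1155.4(T − 79.6)
1598.5 T = 91971 − 36396 = 55575
T ≈ 34.77 °C (positive, so assuming full melt was valid).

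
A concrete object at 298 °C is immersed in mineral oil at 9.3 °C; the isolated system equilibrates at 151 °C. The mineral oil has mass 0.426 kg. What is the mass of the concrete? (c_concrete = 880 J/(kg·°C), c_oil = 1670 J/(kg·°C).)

Conservation of energy gives ΣQ = 0:
m·880·(151 − 298) + 0.426·1670·(151 − 9.3) = 0
-129360 m = -100808
m = -100808/-129360 ≈ 0.7793 kg

m ≈ 0.779 kg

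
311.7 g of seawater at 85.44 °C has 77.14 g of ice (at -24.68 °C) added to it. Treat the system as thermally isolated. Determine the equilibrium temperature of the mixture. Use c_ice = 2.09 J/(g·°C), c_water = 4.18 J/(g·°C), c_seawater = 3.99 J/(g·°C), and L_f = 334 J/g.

Energy balance with sensible and latent terms:
warm ice to 0 °C: 77.14·2.09·(0 − (-24.68)) = 3979; fusion: m_ice L_f = 77.14·334 = 25765; warm the meltwater: 322.45 T; seawater: 1243.7(T − 85.44)
1566.1 T = 106260 − 29744 = 76517
T ≈ 48.86 °C — above 0 °C, consistent with complete melting.

T_f ≈ 48.9 °C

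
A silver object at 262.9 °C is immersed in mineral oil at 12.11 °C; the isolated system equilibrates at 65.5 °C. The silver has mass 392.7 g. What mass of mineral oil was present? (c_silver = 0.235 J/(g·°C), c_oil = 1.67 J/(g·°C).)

|Q_silver| = |Q_oil|:
392.7·0.235·(262.9 − 65.5) = m·1.67·(65.5 − 12.11)
89.16 m = 18217  ⇒  m ≈ 204.3 g

m ≈ 204 g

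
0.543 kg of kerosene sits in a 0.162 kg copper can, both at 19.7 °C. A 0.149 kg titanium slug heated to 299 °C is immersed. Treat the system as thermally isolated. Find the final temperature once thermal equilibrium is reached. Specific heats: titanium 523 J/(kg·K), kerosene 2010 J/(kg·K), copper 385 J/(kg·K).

T_f is the heat-capacity-weighted average of the initial temperatures:
T_f = (77.93·299 + 1091.4·19.7 + 62.37·19.7) / (77.93 + 1091.4 + 62.37)
    = 46030 / 1231.7 ≈ 37.37 °C

T_f ≈ 37.4 °C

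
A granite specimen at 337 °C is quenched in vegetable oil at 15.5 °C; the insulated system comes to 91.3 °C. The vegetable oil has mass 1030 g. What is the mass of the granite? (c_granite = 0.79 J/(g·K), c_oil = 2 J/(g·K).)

m ≈ 804 g

|Q_granite| = |Q_oil|:
m×0.79×(337 − 91.3) = 1030×2×(91.3 − 15.5)
194.1 m = 156148  ⇒  m ≈ 804.5 g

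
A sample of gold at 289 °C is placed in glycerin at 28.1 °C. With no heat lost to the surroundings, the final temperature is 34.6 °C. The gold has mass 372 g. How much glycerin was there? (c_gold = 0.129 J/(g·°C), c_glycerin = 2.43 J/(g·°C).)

Heat lost by the gold = heat gained by the glycerin:
372·0.129·(289 − 34.6) = m·2.43·(34.6 − 28.1)
15.8 m = 12208  ⇒  m ≈ 772.9 g

m ≈ 773 g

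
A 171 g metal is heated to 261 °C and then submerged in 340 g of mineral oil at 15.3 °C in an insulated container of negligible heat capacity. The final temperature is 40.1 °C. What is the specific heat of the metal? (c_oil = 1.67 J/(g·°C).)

Let T be the final temperature. ΣQ_i = 0:
171·c·(40.1 − 261) + 340·1.67·(40.1 − 15.3) = 0
-37774 c = -14081
c = -14081/-37774 ≈ 0.3728 J/(g·°C)

c ≈ 0.373 J/(g·°C)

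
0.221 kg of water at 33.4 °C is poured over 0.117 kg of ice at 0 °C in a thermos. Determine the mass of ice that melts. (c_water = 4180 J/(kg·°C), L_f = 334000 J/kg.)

Heat available from the water dropping to 0 °C: 0.221×4180×33.4 = 30854 J.
To melt every bit of ice: 0.117×334000 = 39078 J.
Since 30854 < 39078 J, not all the ice melts; equilibrium is at 0 °C.
m_melted×334000 = 30854  ⇒  m_melted ≈ 0.09238 kg.

m_melted ≈ 0.0924 kg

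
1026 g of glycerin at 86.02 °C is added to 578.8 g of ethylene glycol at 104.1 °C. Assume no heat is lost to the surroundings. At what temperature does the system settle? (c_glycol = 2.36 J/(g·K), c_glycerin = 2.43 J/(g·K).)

T_f ≈ 92.4 °C

Conservation of energy gives ΣQ = 0:
578.8*2.36*(T − 104.1) + 1026*2.43*(T − 86.02) = 0
1366(T − 104.1) + 2493.2(T − 86.02) = 0
(1366 + 2493.2) T = 1366*104.1 + 2493.2*86.02
T = 356661 / 3859.1 = 92.4 °C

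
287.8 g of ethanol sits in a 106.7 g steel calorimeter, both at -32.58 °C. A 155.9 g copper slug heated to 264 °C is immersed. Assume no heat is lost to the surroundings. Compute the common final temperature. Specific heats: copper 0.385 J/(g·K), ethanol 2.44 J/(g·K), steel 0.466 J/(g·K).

T_f ≈ -10.7 °C

With ΣQ=0 the equilibrium temperature is the m·c-weighted mean:
T_f = (60.02*264 + 702.23*(-32.58) + 49.72*(-32.58)) / (60.02 + 702.23 + 49.72)
    = -8653 / 811.98 ≈ -10.66 °C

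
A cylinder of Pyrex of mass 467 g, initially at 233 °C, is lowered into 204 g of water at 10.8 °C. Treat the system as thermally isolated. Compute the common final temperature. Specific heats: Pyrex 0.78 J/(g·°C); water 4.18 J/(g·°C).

T_f ≈ 77.3 °C

|Q_Pyrex| = |Q_water|:
467×0.78×(233 − T) = 204×4.18×(T − 10.8)
364.26(233 − T) = 852.72(T − 10.8)
1217 T = 94082  ⇒  T ≈ 77.31 °C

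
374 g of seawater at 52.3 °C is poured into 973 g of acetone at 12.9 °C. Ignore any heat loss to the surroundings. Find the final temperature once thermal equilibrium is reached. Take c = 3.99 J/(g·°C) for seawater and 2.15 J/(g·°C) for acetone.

T_f ≈ 29.3 °C

Set heat shed by the hot body equal to heat absorbed by the cold body:
374·3.99·(52.3 − T) = 973·2.15·(T − 12.9)
1492.3(52.3 − T) = 2091.9(T − 12.9)
3584.2 T = 105031  ⇒  T ≈ 29.30 °C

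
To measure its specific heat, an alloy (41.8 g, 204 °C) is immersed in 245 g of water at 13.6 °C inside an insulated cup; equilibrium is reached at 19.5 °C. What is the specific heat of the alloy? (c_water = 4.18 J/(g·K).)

c ≈ 0.783 J/(g·K)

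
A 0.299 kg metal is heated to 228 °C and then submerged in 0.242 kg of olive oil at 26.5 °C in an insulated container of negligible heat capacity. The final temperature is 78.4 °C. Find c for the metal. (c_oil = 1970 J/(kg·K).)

m_s c (T_s − T_f) = m_oil c_oil (T_f − T_0):
0.299×c×(228 − 78.4) = 0.242×1970×(78.4 − 26.5)
44.73 c = 24743  ⇒  c ≈ 553.2 J/(kg·K)

c ≈ 553 J/(kg·K)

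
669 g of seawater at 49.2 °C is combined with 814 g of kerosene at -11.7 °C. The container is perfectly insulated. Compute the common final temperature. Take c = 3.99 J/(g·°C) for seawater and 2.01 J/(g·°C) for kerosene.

T_f ≈ 26.1 °C

Conservation of energy gives ΣQ = 0:
669*3.99*(T − 49.2) + 814*2.01*(T − (-11.7)) = 0
(2669.3 + 1636.1) T = 2669.3*49.2 + 1636.1*(-11.7)
T ≈ 26.06 °C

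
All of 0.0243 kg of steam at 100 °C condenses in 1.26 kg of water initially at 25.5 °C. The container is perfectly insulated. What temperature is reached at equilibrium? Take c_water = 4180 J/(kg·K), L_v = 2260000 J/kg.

T_f ≈ 37.1 °C

Setting the total heat transfer to zero:
condense steam: −0.0243×2260000 = −54918
  condensate cools 100→T: 0.0243×4180×(T − 100) = 101.57(T − 100)
  original water: 5266.8(T − 25.5)
5368.4 T = 54918 + 10157 + 134303 = 199379
T ≈ 37.14 °C, under the boiling point, so the assumption holds.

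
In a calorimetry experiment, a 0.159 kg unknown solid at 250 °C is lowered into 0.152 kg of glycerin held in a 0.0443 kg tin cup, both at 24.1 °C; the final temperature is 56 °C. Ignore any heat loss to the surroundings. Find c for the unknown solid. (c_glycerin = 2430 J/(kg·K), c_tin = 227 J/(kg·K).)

Setting the total heat transfer to zero:
0.159·c·(56 − 250) + 0.152·2430·(56 − 24.1) + 0.0443·227·(56 − 24.1) = 0
-30.85 c = -12103
c = -12103/-30.85 ≈ 392.4 J/(kg·K)

c ≈ 392 J/(kg·K)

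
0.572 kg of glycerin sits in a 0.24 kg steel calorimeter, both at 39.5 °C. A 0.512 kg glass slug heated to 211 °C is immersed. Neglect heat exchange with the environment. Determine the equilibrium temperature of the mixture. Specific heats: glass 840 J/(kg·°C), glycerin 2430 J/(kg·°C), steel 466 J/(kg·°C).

T_f ≈ 77.7 °C

Heat gained plus heat lost sum to zero:
0.512·840·(T − 211) + 0.572·2430·(T − 39.5) + 0.24·466·(T − 39.5) = 0
430.08(T − 211) + 1390(T − 39.5) + 111.84(T − 39.5) = 0
(430.08 + 1390 + 111.84) T = 430.08·211 + 1390·39.5 + 111.84·39.5
T = 150068/1931.9 ≈ 77.68 °C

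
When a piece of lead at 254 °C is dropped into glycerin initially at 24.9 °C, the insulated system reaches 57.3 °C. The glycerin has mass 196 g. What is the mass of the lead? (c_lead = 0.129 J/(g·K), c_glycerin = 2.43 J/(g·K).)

Heat lost by the lead = heat gained by the glycerin:
m×0.129×(254 − 57.3) = 196×2.43×(57.3 − 24.9)
25.37 m = 15431  ⇒  m ≈ 608.2 g

m ≈ 608 g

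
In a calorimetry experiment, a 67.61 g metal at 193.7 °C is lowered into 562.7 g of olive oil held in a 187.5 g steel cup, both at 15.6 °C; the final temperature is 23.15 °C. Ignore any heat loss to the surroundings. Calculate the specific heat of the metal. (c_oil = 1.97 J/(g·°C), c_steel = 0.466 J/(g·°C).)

Energy conservation, ΣQ = 0:
67.61×c×(23.15 − 193.7) + 562.7×1.97×(23.15 − 15.6) + 187.5×0.466×(23.15 − 15.6) = 0
-11531 c = -9029
c = -9029/-11531 ≈ 0.783 J/(g·°C)

c ≈ 0.783 J/(g·°C)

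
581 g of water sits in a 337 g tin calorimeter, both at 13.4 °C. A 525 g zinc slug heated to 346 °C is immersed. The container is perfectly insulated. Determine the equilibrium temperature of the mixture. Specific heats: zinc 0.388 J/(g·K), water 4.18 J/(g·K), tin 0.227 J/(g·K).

Conservation of energy gives ΣQ = 0:
525*0.388*(T − 346) + 581*4.18*(T − 13.4) + 337*0.227*(T − 13.4) = 0
2708.8 T = 104048
T = 104048 / 2708.8 = 38.4 °C

T_f ≈ 38.4 °C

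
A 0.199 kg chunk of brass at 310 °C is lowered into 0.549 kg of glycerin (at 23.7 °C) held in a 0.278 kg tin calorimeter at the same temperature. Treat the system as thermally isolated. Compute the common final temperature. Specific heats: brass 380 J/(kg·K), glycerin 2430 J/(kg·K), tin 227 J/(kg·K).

Heat gained plus heat lost sum to zero:
0.199*380*(T − 310) + 0.549*2430*(T − 23.7) + 0.278*227*(T − 23.7) = 0
(75.62 + 1334.1 + 63.11) T = 75.62*310 + 1334.1*23.7 + 63.11*23.7
T = 56555 / 1472.8 = 38.4 °C

T_f ≈ 38.4 °C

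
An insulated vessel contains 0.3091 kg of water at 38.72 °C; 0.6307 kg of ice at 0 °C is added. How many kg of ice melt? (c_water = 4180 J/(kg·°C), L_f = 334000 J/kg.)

Heat available from the water dropping to 0 °C: 0.3091·4180·38.72 = 50028 J.
Fully melting the ice requires m_ice L_f = 0.6307·334000 = 210654 J.
Since 50028 < 210654 J, not all the ice melts; equilibrium is at 0 °C.
m_melt = 50028 / L_f = 0.1498 kg.

m_melted ≈ 0.15 kg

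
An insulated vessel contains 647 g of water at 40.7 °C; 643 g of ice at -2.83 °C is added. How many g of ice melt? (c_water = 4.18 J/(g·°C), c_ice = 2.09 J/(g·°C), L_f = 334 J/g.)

Water can give up m c ΔT = 647·4.18·40.7 = 110072 J before reaching 0 °C.
Of that, 643·2.09·2.83 = 3803.2 J goes to bring the ice to 0 °C, leaving 106268 J.
Fully melting the ice requires m_ice L_f = 643·334 = 214762 J.
Since 106268 < 214762 J, not all the ice melts; equilibrium is at 0 °C.
Mass melted = 106268/334 ≈ 318.2 g.

m_melted ≈ 318 g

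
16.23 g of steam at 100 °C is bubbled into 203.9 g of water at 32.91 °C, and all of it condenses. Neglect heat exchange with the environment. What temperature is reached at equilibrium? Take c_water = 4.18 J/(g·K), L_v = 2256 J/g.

Energy conservation, ΣQ = 0:
condense steam: −16.23·2256 = −36615; condensed water 100 °C→T: 67.84(T − 100); original water: 852.3(T − 32.91)
920.14 T = 36615 + 6784.1 + 28049 = 71448
T ≈ 77.65 °C, under the boiling point, so the assumption holds.

T_f ≈ 77.6 °C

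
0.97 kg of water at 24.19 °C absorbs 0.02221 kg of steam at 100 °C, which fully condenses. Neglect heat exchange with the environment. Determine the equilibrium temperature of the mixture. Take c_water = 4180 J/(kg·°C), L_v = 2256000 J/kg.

T_f ≈ 38.0 °C

Let T be the final temperature. ΣQ_i = 0:
condense steam: −0.02221×2256000 = −50106
  condensed water 100 °C→T: 92.84(T − 100)
  original water: 4054.6(T − 24.19)
4147.4 T = 50106 + 9283.8 + 98081 = 157470
T ≈ 37.97 °C (< 100 °C, so full condensation is consistent).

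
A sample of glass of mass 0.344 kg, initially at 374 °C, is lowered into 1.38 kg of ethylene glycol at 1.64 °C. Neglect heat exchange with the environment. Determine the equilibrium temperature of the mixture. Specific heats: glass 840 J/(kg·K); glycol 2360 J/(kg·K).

T_f ≈ 32.0 °C

Setting the total heat transfer to zero:
0.344·840·(T − 374) + 1.38·2360·(T − 1.64) = 0
288.96(T − 374) + 3256.8(T − 1.64) = 0
3545.8 T = 113412
T = 113412/3545.8 ≈ 31.99 °C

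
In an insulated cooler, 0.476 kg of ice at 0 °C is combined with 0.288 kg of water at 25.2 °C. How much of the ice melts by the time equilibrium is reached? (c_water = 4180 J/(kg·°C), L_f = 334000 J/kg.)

m_melted ≈ 0.0908 kg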